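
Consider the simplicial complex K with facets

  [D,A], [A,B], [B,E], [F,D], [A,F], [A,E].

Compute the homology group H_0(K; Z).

H_0 = Z.

Fix the vertex order A < B < D < E < F and write every simplex with vertices in increasing order. Then dim K = 1 and the simplices of K are:

  0-simplices (5): A, B, D, E, F
  1-simplices (6): AB, AD, AE, AF, BE, DF

so the chain groups are C_0 ≅ Z^5, C_1 ≅ Z^6.

The boundary map ∂_1: C_1 → C_0 sends each edge [p,q] (with p < q) to q − p.
The 5×6 boundary matrix has rank 4 and Smith normal form diag(1,1,1,1).

Now H_k = ker ∂_k / im ∂_{k+1}, so:

  H_0: rank C_0 − rank ∂_1 = 5 − 4 = 1, and the invariant factors of ∂_1 are all 1, so H_0 ≅ Z.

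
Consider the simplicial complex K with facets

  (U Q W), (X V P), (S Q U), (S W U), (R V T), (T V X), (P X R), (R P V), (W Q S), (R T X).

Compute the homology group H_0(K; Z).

H_0 ≅ Z^2.

Order the vertices as P < Q < R < S < T < U < V < W < X. Listing each simplex with vertices in this order, K has dimension 2 with simplices:

  0-simplices (9): P, Q, R, S, T, U, V, W, X
  1-simplices (15): PR, PV, PX, QS, QU, QW, RT, RV, RX, SU, SW, TV, TX, UW, VX
  2-simplices (10): PRV, PRX, PVX, QSU, QSW, QUW, RTV, RTX, SUW, TVX

Hence C_0 ≅ Z^9, C_1 ≅ Z^15, C_2 ≅ Z^10.

The boundary map ∂_1: C_1 → C_0 maps an edge to its endpoints' difference, ∂[p,q] = q − p. For instance
  ∂PV = V − P.
The 9×15 boundary matrix has rank 7 and Smith normal form diag(1,1,1,1,1,1,1).

The boundary map ∂_2: C_2 → C_1 maps a triangle to the signed sum of its edges. For instance
  ∂PRX = RX − PX + PR,
  ∂RTX = TX − RX + RT.
The resulting 15×10 matrix has rank 8, and its Smith normal form has invariant factors (1,1,1,1,1,1,1,1).

Now H_k = ker ∂_k / im ∂_{k+1}, so:

  H_0: rank C_0 − rank ∂_1 = 9 − 7 = 2, and the invariant factors of ∂_1 are all 1, so H_0 = Z^2.

(K is a triangulation of the disjoint union of the 2-sphere S^2 and the 2-sphere S^2.)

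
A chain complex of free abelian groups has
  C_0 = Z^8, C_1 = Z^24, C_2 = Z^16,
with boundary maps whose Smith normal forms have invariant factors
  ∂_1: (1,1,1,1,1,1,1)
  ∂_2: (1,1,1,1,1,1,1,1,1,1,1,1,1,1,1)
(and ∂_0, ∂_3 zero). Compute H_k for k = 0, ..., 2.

H_0 = Z,  H_1 = Z^2,  H_2 = Z.

H_0: b_0 = 8 − 0 − 7 = 1; torsion from ∂_1 factors > 1: none. So H_0 = Z.
H_1: b_1 = 24 − 7 − 15 = 2; torsion from ∂_2 factors > 1: none. So H_1 = Z^2.
H_2: b_2 = 16 − 15 − 0 = 1; torsion from ∂_3 factors > 1: none. So H_2 = Z.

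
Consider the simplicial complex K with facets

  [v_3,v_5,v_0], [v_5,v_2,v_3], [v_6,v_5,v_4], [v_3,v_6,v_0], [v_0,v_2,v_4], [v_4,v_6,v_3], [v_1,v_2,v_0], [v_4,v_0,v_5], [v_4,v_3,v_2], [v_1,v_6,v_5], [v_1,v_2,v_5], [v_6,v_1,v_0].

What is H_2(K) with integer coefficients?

Fix the vertex order v_0 < v_1 < v_2 < v_3 < v_4 < v_5 < v_6 and write every simplex with vertices in increasing order. Then dim K = 2 and the simplices of K are:

  0-simplices (7): [v_0], [v_1], [v_2], [v_3], [v_4], [v_5], [v_6]
  1-simplices (18): (18 of them)
  2-simplices (12): (12 of them)

so the chain groups are C_0 ≅ Z^7, C_1 ≅ Z^18, C_2 ≅ Z^12.

∂_1: C_1 → C_0 sends each edge [p,q] (with p < q) to q − p.
This gives a 7×18 integer matrix of rank 6; reducing to Smith normal form yields diagonal entries (1,1,1,1,1,1).

The boundary map ∂_2: C_2 → C_1 maps a triangle to the signed sum of its edges. For instance
  ∂[v_0,v_1,v_6] = [v_1,v_6] − [v_0,v_6] + [v_0,v_1],
  ∂[v_2,v_3,v_5] = [v_3,v_5] − [v_2,v_5] + [v_2,v_3].
As a 18×12 matrix over Z this has rank 12, with invariant factors (1,1,1,1,1,1,1,1,1,1,1,2).

Reading off H_k = ker ∂_k / im ∂_{k+1}:

  H_2: rank ker ∂_2 − rank ∂_3 = (12 − 12) − 0 = 0, and there is no ∂_3, so H_2 ≅ 0.

(K is a triangulation of the real projective plane RP^2.)

H_2 ≅ 0.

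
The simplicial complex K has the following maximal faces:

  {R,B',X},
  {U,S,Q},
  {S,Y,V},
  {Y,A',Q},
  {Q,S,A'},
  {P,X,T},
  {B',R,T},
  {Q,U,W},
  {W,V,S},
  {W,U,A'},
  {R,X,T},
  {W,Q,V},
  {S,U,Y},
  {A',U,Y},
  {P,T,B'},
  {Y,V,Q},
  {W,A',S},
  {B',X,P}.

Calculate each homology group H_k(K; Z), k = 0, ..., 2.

Order the vertices as P < Q < R < S < T < U < V < W < X < Y < A' < B'. Listing each simplex with vertices in this order, K has dimension 2 with simplices:

  0-simplices (12): [P], [Q], [R], [S], [T], [U], [V], [W], [X], [Y], [A'], [B']
  1-simplices (27): (27 of them)
  2-simplices (18): (18 of them)

Hence C_0 ≅ Z^12, C_1 ≅ Z^27, C_2 ≅ Z^18.

∂_1: C_1 → C_0 is given by ∂[p,q] = [q] − [p].
As a 12×27 matrix over Z this has rank 10, with invariant factors (1,1,1,1,1,1,1,1,1,1).

The boundary map ∂_2: C_2 → C_1 acts by ∂[p,q,r] = [q,r] − [p,r] + [p,q]. For instance
  ∂[U,W,A'] = [W,A'] − [U,A'] + [U,W],
  ∂[U,Y,A'] = [Y,A'] − [U,A'] + [U,Y].
The resulting 27×18 matrix has rank 17, and its Smith normal form has invariant factors (1,1,1,1,1,1,1,1,1,1,1,1,1,1,1,1,2).

Now H_k = ker ∂_k / im ∂_{k+1}, so:

  H_0: rank C_0 − rank ∂_1 = 12 − 10 = 2, and the invariant factors of ∂_1 are all 1, so H_0 ≅ Z^2.
  H_1: rank ker ∂_1 − rank ∂_2 = (27 − 10) − 17 = 0, and ∂_2 has invariant factor 2 > 1, so H_1 ≅ Z/2Z.
  H_2: rank ker ∂_2 − rank ∂_3 = (18 − 17) − 0 = 1, and there is no ∂_3, so H_2 ≅ Z.

As a check, the Euler characteristic is 12 − 27 + 18 = 3, which agrees with 2 − 0 + 1 = 3.

H_0 = Z^2,  H_1 = Z/2Z,  H_2 = Z.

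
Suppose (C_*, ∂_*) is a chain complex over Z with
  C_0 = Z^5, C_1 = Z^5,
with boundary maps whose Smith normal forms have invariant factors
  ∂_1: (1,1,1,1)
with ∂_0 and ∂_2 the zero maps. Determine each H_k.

H_0 = Z,  H_1 = Z.

H_0: b_0 = 5 − 0 − 4 = 1; torsion from ∂_1 factors > 1: none. So H_0 = Z.
H_1: b_1 = 5 − 4 − 0 = 1; torsion from ∂_2 factors > 1: none. So H_1 = Z.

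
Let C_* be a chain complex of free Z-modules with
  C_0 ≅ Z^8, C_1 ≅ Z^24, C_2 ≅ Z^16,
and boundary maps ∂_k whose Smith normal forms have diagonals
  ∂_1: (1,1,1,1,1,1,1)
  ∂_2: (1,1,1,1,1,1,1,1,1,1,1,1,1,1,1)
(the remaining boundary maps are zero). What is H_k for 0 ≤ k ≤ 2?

H_0: b_0 = 8 − 0 − 7 = 1; torsion from ∂_1 factors > 1: none. So H_0 = Z.
H_1: b_1 = 24 − 7 − 15 = 2; torsion from ∂_2 factors > 1: none. So H_1 = Z^2.
H_2: b_2 = 16 − 15 − 0 = 1; torsion from ∂_3 factors > 1: none. So H_2 = Z.

H_0 = Z,  H_1 = Z^2,  H_2 = Z.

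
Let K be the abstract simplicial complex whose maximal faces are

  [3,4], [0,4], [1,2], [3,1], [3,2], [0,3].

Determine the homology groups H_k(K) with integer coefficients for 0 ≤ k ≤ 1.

Order the vertices as 0 < 1 < 2 < 3 < 4. Listing each simplex with vertices in this order, K has dimension 1 with simplices:

  0-simplices (5): [0], [1], [2], [3], [4]
  1-simplices (6): [0,3], [0,4], [1,2], [1,3], [2,3], [3,4]

so the chain groups are C_0 ≅ Z^5, C_1 ≅ Z^6.

∂_1: C_1 → C_0 is given by ∂[p,q] = [q] − [p].
This gives a 5×6 integer matrix of rank 4; reducing to Smith normal form yields diagonal entries (1,1,1,1).

Computing H_k = (kernel of ∂_k) / (image of ∂_{k+1}):

  H_0: rank C_0 − rank ∂_1 = 5 − 4 = 1, and the invariant factors of ∂_1 are all 1, so H_0 = Z.
  H_1: rank ker ∂_1 − rank ∂_2 = (6 − 4) − 0 = 2, and there is no ∂_2, so H_1 = Z^2.

H_0 ≅ Z,  H_1 ≅ Z^2.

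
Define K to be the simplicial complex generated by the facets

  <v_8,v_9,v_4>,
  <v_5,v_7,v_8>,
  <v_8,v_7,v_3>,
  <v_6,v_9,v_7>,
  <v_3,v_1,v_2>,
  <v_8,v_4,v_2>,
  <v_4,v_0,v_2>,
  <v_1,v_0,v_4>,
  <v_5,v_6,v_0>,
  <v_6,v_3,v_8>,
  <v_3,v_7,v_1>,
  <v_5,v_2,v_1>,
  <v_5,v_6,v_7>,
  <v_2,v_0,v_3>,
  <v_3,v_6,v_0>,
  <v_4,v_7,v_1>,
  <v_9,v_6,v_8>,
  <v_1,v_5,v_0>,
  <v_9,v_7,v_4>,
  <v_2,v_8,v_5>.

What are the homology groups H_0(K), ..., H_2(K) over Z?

Order the vertices as v_0 < v_1 < v_2 < v_3 < v_4 < v_5 < v_6 < v_7 < v_8 < v_9. Listing each simplex with vertices in this order, K has dimension 2 with simplices:

  0-simplices (10): [v_0], [v_1], [v_2], [v_3], [v_4], [v_5], [v_6], [v_7], [v_8], [v_9]
  1-simplices (30): (30 of them)
  2-simplices (20): (20 of them)

giving chain groups C_0 ≅ Z^10, C_1 ≅ Z^30, C_2 ≅ Z^20.

∂_1: C_1 → C_0 maps an edge to its endpoints' difference, ∂[p,q] = q − p. For instance
  ∂[v_7,v_9] = [v_9] − [v_7].
This gives a 10×30 integer matrix of rank 9; reducing to Smith normal form yields diagonal entries (1,1,1,1,1,1,1,1,1).

Boundary ∂_2: C_2 → C_1 acts by ∂[p,q,r] = [q,r] − [p,r] + [p,q]. For instance
  ∂[v_1,v_4,v_7] = [v_4,v_7] − [v_1,v_7] + [v_1,v_4],
  ∂[v_4,v_7,v_9] = [v_7,v_9] − [v_4,v_9] + [v_4,v_7].
As a 30×20 matrix over Z this has rank 20, with invariant factors (1,1,1,1,1,1,1,1,1,1,1,1,1,1,1,1,1,1,1,2).

Computing H_k = (kernel of ∂_k) / (image of ∂_{k+1}):

  H_0: rank C_0 − rank ∂_1 = 10 − 9 = 1, and the invariant factors of ∂_1 are all 1, so H_0 ≅ Z.
  H_1: rank ker ∂_1 − rank ∂_2 = (30 − 9) − 20 = 1, and ∂_2 has invariant factor 2 > 1, so H_1 ≅ Z ⊕ Z/2Z.
  H_2: rank ker ∂_2 − rank ∂_3 = (20 − 20) − 0 = 0, and there is no ∂_3, so H_2 ≅ 0.

As a check, the Euler characteristic is 10 − 30 + 20 = 0, which agrees with 1 − 1 + 0 = 0.

H_0 ≅ Z,  H_1 ≅ Z ⊕ Z/2Z,  H_2 = 0.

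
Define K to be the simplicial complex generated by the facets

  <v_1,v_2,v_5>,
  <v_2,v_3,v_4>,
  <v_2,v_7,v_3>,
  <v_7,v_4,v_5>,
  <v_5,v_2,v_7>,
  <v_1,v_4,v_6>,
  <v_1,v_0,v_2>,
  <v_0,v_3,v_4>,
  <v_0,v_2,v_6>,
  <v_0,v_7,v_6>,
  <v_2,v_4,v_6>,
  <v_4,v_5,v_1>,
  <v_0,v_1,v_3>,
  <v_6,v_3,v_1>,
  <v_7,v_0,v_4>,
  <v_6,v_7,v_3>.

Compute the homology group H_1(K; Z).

H_1 ≅ Z^2.

K has 8 vertices, 24 edges, 16 triangles.
rank ∂_1 = 7, rank ∂_2 = 15 ⇒ b_1 = 24 − 7 − 15 = 2; all invariant factors of ∂_2 are 1 so no torsion. So H_1 = Z^2.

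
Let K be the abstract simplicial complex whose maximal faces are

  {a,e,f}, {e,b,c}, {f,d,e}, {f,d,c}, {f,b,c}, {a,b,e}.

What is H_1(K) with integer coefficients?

H_1 = Z.

Order the vertices as a < b < c < d < e < f. Listing each simplex with vertices in this order, K has dimension 2 with simplices:

  0-simplices (6): a, b, c, d, e, f
  1-simplices (12): ab, ae, af, bc, be, bf, cd, ce, cf, de, df, ef
  2-simplices (6): abe, aef, bce, bcf, cdf, def

so the chain groups are C_0 ≅ Z^6, C_1 ≅ Z^12, C_2 ≅ Z^6.

∂_1: C_1 → C_0 sends each edge [p,q] (with p < q) to q − p.
As a 6×12 matrix over Z this has rank 5, with invariant factors (1,1,1,1,1).

∂_2: C_2 → C_1 acts by ∂[p,q,r] = [q,r] − [p,r] + [p,q]. For instance
  ∂aef = ef − af + ae,
  ∂cdf = df − cf + cd.
The 12×6 boundary matrix has rank 6 and Smith normal form diag(1,1,1,1,1,1).

From H_k ≅ ker(∂_k) / im(∂_{k+1}) we obtain:

  H_1: rank ker ∂_1 − rank ∂_2 = (12 − 5) − 6 = 1, and the invariant factors of ∂_2 are all 1, so H_1 ≅ Z.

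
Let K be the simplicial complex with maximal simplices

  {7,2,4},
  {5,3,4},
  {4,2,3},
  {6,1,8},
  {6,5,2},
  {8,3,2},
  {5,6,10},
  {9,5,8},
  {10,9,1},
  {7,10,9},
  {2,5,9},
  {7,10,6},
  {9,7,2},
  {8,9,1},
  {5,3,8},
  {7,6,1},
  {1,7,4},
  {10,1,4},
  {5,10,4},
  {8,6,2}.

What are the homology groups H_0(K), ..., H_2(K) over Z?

Order the vertices as 1 < 2 < 3 < 4 < 5 < 6 < 7 < 8 < 9 < 10. Listing each simplex with vertices in this order, K has dimension 2 with simplices:

  0-simplices (10): [1], [2], [3], [4], [5], [6], [7], [8], [9], [10]
  1-simplices (30): (30 of them)
  2-simplices (20): (20 of them)

Hence C_0 ≅ Z^10, C_1 ≅ Z^30, C_2 ≅ Z^20.

∂_1: C_1 → C_0 is given by ∂[p,q] = [q] − [p].
The resulting 10×30 matrix has rank 9, and its Smith normal form has invariant factors (1,1,1,1,1,1,1,1,1).

Boundary ∂_2: C_2 → C_1 sends each 2-simplex [p,q,r] to [q,r] − [p,r] + [p,q]. For instance
  ∂[1,6,8] = [6,8] − [1,8] + [1,6],
  ∂[2,4,7] = [4,7] − [2,7] + [2,4].
This gives a 30×20 integer matrix of rank 20; reducing to Smith normal form yields diagonal entries (1,1,1,1,1,1,1,1,1,1,1,1,1,1,1,1,1,1,1,2).

Reading off H_k = ker ∂_k / im ∂_{k+1}:

  H_0: rank C_0 − rank ∂_1 = 10 − 9 = 1, and the invariant factors of ∂_1 are all 1, so H_0 = Z.
  H_1: rank ker ∂_1 − rank ∂_2 = (30 − 9) − 20 = 1, and ∂_2 has invariant factor 2 > 1, so H_1 = Z ⊕ Z_2.
  H_2: rank ker ∂_2 − rank ∂_3 = (20 − 20) − 0 = 0, and there is no ∂_3, so H_2 = 0.

H_0 ≅ Z,  H_1 ≅ Z ⊕ Z_2,  H_2 = 0.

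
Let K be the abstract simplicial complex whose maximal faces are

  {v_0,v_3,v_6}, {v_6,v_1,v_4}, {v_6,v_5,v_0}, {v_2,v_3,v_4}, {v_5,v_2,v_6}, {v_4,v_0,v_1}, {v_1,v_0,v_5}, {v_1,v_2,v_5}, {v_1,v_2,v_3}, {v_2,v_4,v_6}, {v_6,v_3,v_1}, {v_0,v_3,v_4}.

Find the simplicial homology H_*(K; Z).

Take the total order v_0 < v_1 < v_2 < v_3 < v_4 < v_5 < v_6 on the vertex set. Then K (dimension 2) consists of the simplices:

  0-simplices (7): [v_0], [v_1], [v_2], [v_3], [v_4], [v_5], [v_6]
  1-simplices (18): (18 of them)
  2-simplices (12): (12 of them)

Hence C_0 ≅ Z^7, C_1 ≅ Z^18, C_2 ≅ Z^12.

The boundary map ∂_1: C_1 → C_0 maps an edge to its endpoints' difference, ∂[p,q] = q − p. For instance
  ∂[v_0,v_3] = [v_3] − [v_0].
As a 7×18 matrix over Z this has rank 6, with invariant factors (1,1,1,1,1,1).

The boundary map ∂_2: C_2 → C_1 acts by ∂[p,q,r] = [q,r] − [p,r] + [p,q]. For instance
  ∂[v_1,v_2,v_5] = [v_2,v_5] − [v_1,v_5] + [v_1,v_2],
  ∂[v_1,v_3,v_6] = [v_3,v_6] − [v_1,v_6] + [v_1,v_3].
The resulting 18×12 matrix has rank 12, and its Smith normal form has invariant factors (1,1,1,1,1,1,1,1,1,1,1,2).

Computing H_k = (kernel of ∂_k) / (image of ∂_{k+1}):

  H_0: rank C_0 − rank ∂_1 = 7 − 6 = 1, and the invariant factors of ∂_1 are all 1, so H_0 ≅ Z.
  H_1: rank ker ∂_1 − rank ∂_2 = (18 − 6) − 12 = 0, and ∂_2 has invariant factor 2 > 1, so H_1 ≅ Z/2.
  H_2: rank ker ∂_2 − rank ∂_3 = (12 − 12) − 0 = 0, and there is no ∂_3, so H_2 ≅ 0.

(K is a triangulation of the real projective plane RP^2.)

H_0 ≅ Z,  H_1 ≅ Z/2,  H_2 = 0.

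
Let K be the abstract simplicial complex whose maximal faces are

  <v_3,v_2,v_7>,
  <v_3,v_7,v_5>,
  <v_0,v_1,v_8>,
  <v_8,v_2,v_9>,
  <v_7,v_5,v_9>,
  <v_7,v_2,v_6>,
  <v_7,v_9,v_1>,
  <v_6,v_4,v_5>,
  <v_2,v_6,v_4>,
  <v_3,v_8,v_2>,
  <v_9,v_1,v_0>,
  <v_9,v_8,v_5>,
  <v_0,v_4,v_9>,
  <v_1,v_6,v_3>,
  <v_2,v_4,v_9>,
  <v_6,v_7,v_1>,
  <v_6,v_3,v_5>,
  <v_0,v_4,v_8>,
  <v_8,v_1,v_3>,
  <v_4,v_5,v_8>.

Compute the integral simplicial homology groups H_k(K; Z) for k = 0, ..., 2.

Take the total order v_0 < v_1 < v_2 < v_3 < v_4 < v_5 < v_6 < v_7 < v_8 < v_9 on the vertex set. Then K (dimension 2) consists of the simplices:

  0-simplices (10): [v_0], [v_1], [v_2], [v_3], [v_4], [v_5], [v_6], [v_7], [v_8], [v_9]
  1-simplices (30): (30 of them)
  2-simplices (20): (20 of them)

so the chain groups are C_0 ≅ Z^10, C_1 ≅ Z^30, C_2 ≅ Z^20.

Boundary ∂_1: C_1 → C_0 is given by ∂[p,q] = [q] − [p]. For instance
  ∂[v_4,v_5] = [v_5] − [v_4].
This gives a 10×30 integer matrix of rank 9; reducing to Smith normal form yields diagonal entries (1,1,1,1,1,1,1,1,1).

Boundary ∂_2: C_2 → C_1 maps a triangle to the signed sum of its edges. For instance
  ∂[v_0,v_4,v_9] = [v_4,v_9] − [v_0,v_9] + [v_0,v_4],
  ∂[v_3,v_5,v_6] = [v_5,v_6] − [v_3,v_6] + [v_3,v_5].
As a 30×20 matrix over Z this has rank 20, with invariant factors (1,1,1,1,1,1,1,1,1,1,1,1,1,1,1,1,1,1,1,2).

Now H_k = ker ∂_k / im ∂_{k+1}, so:

  H_0: rank C_0 − rank ∂_1 = 10 − 9 = 1, and the invariant factors of ∂_1 are all 1, so H_0 ≅ Z.
  H_1: rank ker ∂_1 − rank ∂_2 = (30 − 9) − 20 = 1, and ∂_2 has invariant factor 2 > 1, so H_1 ≅ Z ⊕ Z/2Z.
  H_2: rank ker ∂_2 − rank ∂_3 = (20 − 20) − 0 = 0, and there is no ∂_3, so H_2 ≅ 0.

As a check, the Euler characteristic is 10 − 30 + 20 = 0, which agrees with 1 − 1 + 0 = 0.
(K is a triangulation of the Klein bottle.)

H_0 = Z,  H_1 = Z ⊕ Z/2Z,  H_2 = 0.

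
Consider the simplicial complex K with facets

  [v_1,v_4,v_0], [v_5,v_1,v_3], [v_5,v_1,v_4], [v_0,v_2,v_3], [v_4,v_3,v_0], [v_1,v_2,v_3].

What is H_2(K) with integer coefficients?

H_2 = 0.

Fix the vertex order v_0 < v_1 < v_2 < v_3 < v_4 < v_5 and write every simplex with vertices in increasing order. Then dim K = 2 and the simplices of K are:

  0-simplices (6): [v_0], [v_1], [v_2], [v_3], [v_4], [v_5]
  1-simplices (12): [v_0,v_1], [v_0,v_2], [v_0,v_3], [v_0,v_4], [v_1,v_2], [v_1,v_3], [v_1,v_4], [v_1,v_5], [v_2,v_3], [v_3,v_4], [v_3,v_5], [v_4,v_5]
  2-simplices (6): [v_0,v_1,v_4], [v_0,v_2,v_3], [v_0,v_3,v_4], [v_1,v_2,v_3], [v_1,v_3,v_5], [v_1,v_4,v_5]

Hence C_0 ≅ Z^6, C_1 ≅ Z^12, C_2 ≅ Z^6.

The boundary map ∂_1: C_1 → C_0 is given by ∂[p,q] = [q] − [p].
The resulting 6×12 matrix has rank 5, and its Smith normal form has invariant factors (1,1,1,1,1).

Boundary ∂_2: C_2 → C_1 maps a triangle to the signed sum of its edges. For instance
  ∂[v_1,v_3,v_5] = [v_3,v_5] − [v_1,v_5] + [v_1,v_3],
  ∂[v_0,v_2,v_3] = [v_2,v_3] − [v_0,v_3] + [v_0,v_2].
The resulting 12×6 matrix has rank 6, and its Smith normal form has invariant factors (1,1,1,1,1,1).

From H_k ≅ ker(∂_k) / im(∂_{k+1}) we obtain:

  H_2: rank ker ∂_2 − rank ∂_3 = (6 − 6) − 0 = 0, and there is no ∂_3, so H_2 ≅ 0.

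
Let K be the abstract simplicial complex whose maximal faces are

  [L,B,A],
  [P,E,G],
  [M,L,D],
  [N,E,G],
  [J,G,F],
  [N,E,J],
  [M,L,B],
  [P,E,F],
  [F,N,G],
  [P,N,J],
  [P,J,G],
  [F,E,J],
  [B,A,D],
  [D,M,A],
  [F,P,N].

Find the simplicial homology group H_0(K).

H_0 = Z^2.

Order the vertices as A < B < D < E < F < G < J < L < M < N < P. Listing each simplex with vertices in this order, K has dimension 2 with simplices:

  0-simplices (11): A, B, D, E, F, G, J, L, M, N, P
  1-simplices (25): AB, AD, AL, AM, BD, BL, BM, DL, DM, EF, EG, EJ, EN, EP, FG, FJ, FN, FP, GJ, GN, GP, JN, JP, LM, NP
  2-simplices (15): ABD, ABL, ADM, BLM, DLM, EFJ, EFP, EGN, EGP, EJN, FGJ, FGN, FNP, GJP, JNP

so the chain groups are C_0 ≅ Z^11, C_1 ≅ Z^25, C_2 ≅ Z^15.

The boundary map ∂_1: C_1 → C_0 maps an edge to its endpoints' difference, ∂[p,q] = q − p. For instance
  ∂DM = M − D.
The 11×25 boundary matrix has rank 9 and Smith normal form diag(1,1,1,1,1,1,1,1,1).

The boundary map ∂_2: C_2 → C_1 maps a triangle to the signed sum of its edges. For instance
  ∂ABD = BD − AD + AB,
  ∂FGJ = GJ − FJ + FG.
This gives a 25×15 integer matrix of rank 15; reducing to Smith normal form yields diagonal entries (1,1,1,1,1,1,1,1,1,1,1,1,1,1,2).

Now H_k = ker ∂_k / im ∂_{k+1}, so:

  H_0: rank C_0 − rank ∂_1 = 11 − 9 = 2, and the invariant factors of ∂_1 are all 1, so H_0 = Z^2.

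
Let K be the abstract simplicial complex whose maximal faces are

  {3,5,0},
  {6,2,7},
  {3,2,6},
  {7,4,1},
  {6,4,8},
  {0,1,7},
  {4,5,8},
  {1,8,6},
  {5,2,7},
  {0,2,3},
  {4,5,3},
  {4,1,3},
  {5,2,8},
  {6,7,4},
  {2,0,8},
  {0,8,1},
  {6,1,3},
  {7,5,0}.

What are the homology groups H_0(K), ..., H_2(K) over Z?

H_0 = Z,  H_1 = Z ⊕ Z/2,  H_2 = 0.

Fix the vertex order 0 < 1 < 2 < 3 < 4 < 5 < 6 < 7 < 8 and write every simplex with vertices in increasing order. Then dim K = 2 and the simplices of K are:

  0-simplices (9): [0], [1], [2], [3], [4], [5], [6], [7], [8]
  1-simplices (27): (27 of them)
  2-simplices (18): [0,1,7], [0,1,8], [0,2,3], [0,2,8], [0,3,5], [0,5,7], [1,3,4], [1,3,6], [1,4,7], [1,6,8], [2,3,6], [2,5,7], [2,5,8], [2,6,7], [3,4,5], [4,5,8], [4,6,7], [4,6,8]

so the chain groups are C_0 ≅ Z^9, C_1 ≅ Z^27, C_2 ≅ Z^18.

The boundary map ∂_1: C_1 → C_0 maps an edge to its endpoints' difference, ∂[p,q] = q − p. For instance
  ∂[2,3] = [3] − [2].
This gives a 9×27 integer matrix of rank 8; reducing to Smith normal form yields diagonal entries (1,1,1,1,1,1,1,1).

Boundary ∂_2: C_2 → C_1 sends each 2-simplex [p,q,r] to [q,r] − [p,r] + [p,q]. For instance
  ∂[4,6,7] = [6,7] − [4,7] + [4,6],
  ∂[0,2,8] = [2,8] − [0,8] + [0,2].
This gives a 27×18 integer matrix of rank 18; reducing to Smith normal form yields diagonal entries (1,1,1,1,1,1,1,1,1,1,1,1,1,1,1,1,1,2).

Now H_k = ker ∂_k / im ∂_{k+1}, so:

  H_0: rank C_0 − rank ∂_1 = 9 − 8 = 1, and the invariant factors of ∂_1 are all 1, so H_0 = Z.
  H_1: rank ker ∂_1 − rank ∂_2 = (27 − 8) − 18 = 1, and ∂_2 has invariant factor 2 > 1, so H_1 = Z ⊕ Z/2.
  H_2: rank ker ∂_2 − rank ∂_3 = (18 − 18) − 0 = 0, and there is no ∂_3, so H_2 = 0.

(K is a triangulation of the Klein bottle.)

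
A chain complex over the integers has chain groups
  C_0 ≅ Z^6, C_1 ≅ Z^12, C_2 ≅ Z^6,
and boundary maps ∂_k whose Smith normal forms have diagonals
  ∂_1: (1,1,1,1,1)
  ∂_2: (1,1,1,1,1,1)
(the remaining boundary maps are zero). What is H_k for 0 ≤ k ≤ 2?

H_0: b_0 = 6 − 0 − 5 = 1; torsion from ∂_1 factors > 1: none. So H_0 = Z.
H_1: b_1 = 12 − 5 − 6 = 1; torsion from ∂_2 factors > 1: none. So H_1 = Z.
H_2: b_2 = 6 − 6 − 0 = 0; torsion from ∂_3 factors > 1: none. So H_2 = 0.

H_0 = Z,  H_1 = Z,  H_2 = 0.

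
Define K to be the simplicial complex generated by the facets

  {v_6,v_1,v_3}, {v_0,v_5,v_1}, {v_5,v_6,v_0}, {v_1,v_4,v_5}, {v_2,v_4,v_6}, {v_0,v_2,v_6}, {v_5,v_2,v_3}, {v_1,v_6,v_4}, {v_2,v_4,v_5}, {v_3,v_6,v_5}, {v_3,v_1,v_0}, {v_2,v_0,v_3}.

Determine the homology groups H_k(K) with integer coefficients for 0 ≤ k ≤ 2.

H_0 = Z,  H_1 = Z/2Z,  H_2 = 0.

Order the vertices as v_0 < v_1 < v_2 < v_3 < v_4 < v_5 < v_6. Listing each simplex with vertices in this order, K has dimension 2 with simplices:

  0-simplices (7): [v_0], [v_1], [v_2], [v_3], [v_4], [v_5], [v_6]
  1-simplices (18): (18 of them)
  2-simplices (12): (12 of them)

giving chain groups C_0 ≅ Z^7, C_1 ≅ Z^18, C_2 ≅ Z^12.

The boundary map ∂_1: C_1 → C_0 is given by ∂[p,q] = [q] − [p].
This gives a 7×18 integer matrix of rank 6; reducing to Smith normal form yields diagonal entries (1,1,1,1,1,1).

∂_2: C_2 → C_1 maps a triangle to the signed sum of its edges. For instance
  ∂[v_3,v_5,v_6] = [v_5,v_6] − [v_3,v_6] + [v_3,v_5],
  ∂[v_1,v_4,v_5] = [v_4,v_5] − [v_1,v_5] + [v_1,v_4].
The resulting 18×12 matrix has rank 12, and its Smith normal form has invariant factors (1,1,1,1,1,1,1,1,1,1,1,2).

From H_k ≅ ker(∂_k) / im(∂_{k+1}) we obtain:

  H_0: rank C_0 − rank ∂_1 = 7 − 6 = 1, and the invariant factors of ∂_1 are all 1, so H_0 ≅ Z.
  H_1: rank ker ∂_1 − rank ∂_2 = (18 − 6) − 12 = 0, and ∂_2 has invariant factor 2 > 1, so H_1 ≅ Z/2Z.
  H_2: rank ker ∂_2 − rank ∂_3 = (12 − 12) − 0 = 0, and there is no ∂_3, so H_2 ≅ 0.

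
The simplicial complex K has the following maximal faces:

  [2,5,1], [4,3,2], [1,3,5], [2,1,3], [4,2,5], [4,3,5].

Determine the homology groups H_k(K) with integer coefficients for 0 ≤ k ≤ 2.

Fix the vertex order 1 < 2 < 3 < 4 < 5 and write every simplex with vertices in increasing order. Then dim K = 2 and the simplices of K are:

  0-simplices (5): [1], [2], [3], [4], [5]
  1-simplices (9): [1,2], [1,3], [1,5], [2,3], [2,4], [2,5], [3,4], [3,5], [4,5]
  2-simplices (6): [1,2,3], [1,2,5], [1,3,5], [2,3,4], [2,4,5], [3,4,5]

Hence C_0 ≅ Z^5, C_1 ≅ Z^9, C_2 ≅ Z^6.

∂_1: C_1 → C_0 is given by ∂[p,q] = [q] − [p].
The resulting 5×9 matrix has rank 4, and its Smith normal form has invariant factors (1,1,1,1).

∂_2: C_2 → C_1 acts by ∂[p,q,r] = [q,r] − [p,r] + [p,q]. For instance
  ∂[1,2,5] = [2,5] − [1,5] + [1,2],
  ∂[2,4,5] = [4,5] − [2,5] + [2,4].
As a 9×6 matrix over Z this has rank 5, with invariant factors (1,1,1,1,1).

Reading off H_k = ker ∂_k / im ∂_{k+1}:

  H_0: rank C_0 − rank ∂_1 = 5 − 4 = 1, and the invariant factors of ∂_1 are all 1, so H_0 ≅ Z.
  H_1: rank ker ∂_1 − rank ∂_2 = (9 − 4) − 5 = 0, and the invariant factors of ∂_2 are all 1, so H_1 ≅ 0.
  H_2: rank ker ∂_2 − rank ∂_3 = (6 − 5) − 0 = 1, and there is no ∂_3, so H_2 ≅ Z.

As a check, the Euler characteristic is 5 − 9 + 6 = 2, which agrees with 1 − 0 + 1 = 2.
(K is a triangulation of the 2-sphere S^2.)

H_0 = Z,  H_1 = 0,  H_2 = Z.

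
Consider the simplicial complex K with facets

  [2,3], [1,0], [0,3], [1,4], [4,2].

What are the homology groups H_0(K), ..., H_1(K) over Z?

We work with the vertex ordering 0 < 1 < 2 < 3 < 4. The simplices of K, each written with vertices in increasing order, are:

  0-simplices (5): [0], [1], [2], [3], [4]
  1-simplices (5): [0,1], [0,3], [1,4], [2,3], [2,4]

Hence C_0 ≅ Z^5, C_1 ≅ Z^5.

Boundary ∂_1: C_1 → C_0 is given by ∂[p,q] = [q] − [p].
This gives a 5×5 integer matrix of rank 4; reducing to Smith normal form yields diagonal entries (1,1,1,1).

From H_k ≅ ker(∂_k) / im(∂_{k+1}) we obtain:

  H_0: rank C_0 − rank ∂_1 = 5 − 4 = 1, and the invariant factors of ∂_1 are all 1, so H_0 = Z.
  H_1: rank ker ∂_1 − rank ∂_2 = (5 − 4) − 0 = 1, and there is no ∂_2, so H_1 = Z.

As a check, the Euler characteristic is 5 − 5 = 0, which agrees with 1 − 1 = 0.

H_0 ≅ Z,  H_1 ≅ Z.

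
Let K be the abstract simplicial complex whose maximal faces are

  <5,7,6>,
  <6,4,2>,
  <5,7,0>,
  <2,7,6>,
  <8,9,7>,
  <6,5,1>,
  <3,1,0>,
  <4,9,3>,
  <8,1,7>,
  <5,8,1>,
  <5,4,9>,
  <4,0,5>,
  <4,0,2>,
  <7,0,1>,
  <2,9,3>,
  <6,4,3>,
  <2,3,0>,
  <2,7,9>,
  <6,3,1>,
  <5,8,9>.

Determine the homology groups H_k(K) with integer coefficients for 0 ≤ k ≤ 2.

H_0 = Z,  H_1 = Z ⊕ Z/2Z,  H_2 = 0.

Take the total order 0 < 1 < 2 < 3 < 4 < 5 < 6 < 7 < 8 < 9 on the vertex set. Then K (dimension 2) consists of the simplices:

  0-simplices (10): [0], [1], [2], [3], [4], [5], [6], [7], [8], [9]
  1-simplices (30): (30 of them)
  2-simplices (20): (20 of them)

giving chain groups C_0 ≅ Z^10, C_1 ≅ Z^30, C_2 ≅ Z^20.

Boundary ∂_1: C_1 → C_0 is given by ∂[p,q] = [q] − [p]. For instance
  ∂[1,7] = [7] − [1].
As a 10×30 matrix over Z this has rank 9, with invariant factors (1,1,1,1,1,1,1,1,1).

The boundary map ∂_2: C_2 → C_1 maps a triangle to the signed sum of its edges. For instance
  ∂[5,8,9] = [8,9] − [5,9] + [5,8],
  ∂[0,4,5] = [4,5] − [0,5] + [0,4].
As a 30×20 matrix over Z this has rank 20, with invariant factors (1,1,1,1,1,1,1,1,1,1,1,1,1,1,1,1,1,1,1,2).

Reading off H_k = ker ∂_k / im ∂_{k+1}:

  H_0: rank C_0 − rank ∂_1 = 10 − 9 = 1, and the invariant factors of ∂_1 are all 1, so H_0 ≅ Z.
  H_1: rank ker ∂_1 − rank ∂_2 = (30 − 9) − 20 = 1, and ∂_2 has invariant factor 2 > 1, so H_1 ≅ Z ⊕ Z/2Z.
  H_2: rank ker ∂_2 − rank ∂_3 = (20 − 20) − 0 = 0, and there is no ∂_3, so H_2 ≅ 0.

As a check, the Euler characteristic is 10 − 30 + 20 = 0, which agrees with 1 − 1 + 0 = 0.
(K is a triangulation of the Klein bottle.)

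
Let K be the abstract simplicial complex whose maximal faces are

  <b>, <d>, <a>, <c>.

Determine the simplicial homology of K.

K has 4 vertices.
rank ∂_0 = 0, rank ∂_1 = 0 ⇒ b_0 = 4 − 0 − 0 = 4. So H_0 ≅ Z^4.

H_0 = Z^4.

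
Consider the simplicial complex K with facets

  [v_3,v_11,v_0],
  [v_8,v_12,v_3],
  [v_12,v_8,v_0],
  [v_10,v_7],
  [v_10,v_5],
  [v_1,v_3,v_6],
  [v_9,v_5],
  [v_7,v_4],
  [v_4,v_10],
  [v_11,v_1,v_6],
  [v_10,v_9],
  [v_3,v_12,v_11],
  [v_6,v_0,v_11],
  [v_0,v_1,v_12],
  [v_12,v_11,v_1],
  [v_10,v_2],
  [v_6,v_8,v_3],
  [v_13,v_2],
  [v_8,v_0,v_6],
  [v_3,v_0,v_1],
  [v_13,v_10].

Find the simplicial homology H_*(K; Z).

We work with the vertex ordering v_0 < v_1 < v_2 < v_3 < v_4 < v_5 < v_6 < v_7 < v_8 < v_9 < v_10 < v_11 < v_12 < v_13. The simplices of K, each written with vertices in increasing order, are:

  0-simplices (14): [v_0], [v_1], [v_2], [v_3], [v_4], [v_5], [v_6], [v_7], [v_8], [v_9], [v_10], [v_11], [v_12], [v_13]
  1-simplices (27): (27 of them)
  2-simplices (12): (12 of them)

so the chain groups are C_0 ≅ Z^14, C_1 ≅ Z^27, C_2 ≅ Z^12.

Boundary ∂_1: C_1 → C_0 maps an edge to its endpoints' difference, ∂[p,q] = q − p.
The resulting 14×27 matrix has rank 12, and its Smith normal form has invariant factors (1,1,1,1,1,1,1,1,1,1,1,1).

∂_2: C_2 → C_1 maps a triangle to the signed sum of its edges. For instance
  ∂[v_0,v_1,v_3] = [v_1,v_3] − [v_0,v_3] + [v_0,v_1],
  ∂[v_1,v_11,v_12] = [v_11,v_12] − [v_1,v_12] + [v_1,v_11].
This gives a 27×12 integer matrix of rank 12; reducing to Smith normal form yields diagonal entries (1,1,1,1,1,1,1,1,1,1,1,2).

From H_k ≅ ker(∂_k) / im(∂_{k+1}) we obtain:

  H_0: rank C_0 − rank ∂_1 = 14 − 12 = 2, and the invariant factors of ∂_1 are all 1, so H_0 = Z^2.
  H_1: rank ker ∂_1 − rank ∂_2 = (27 − 12) − 12 = 3, and ∂_2 has invariant factor 2 > 1, so H_1 = Z^3 × Z/2.
  H_2: rank ker ∂_2 − rank ∂_3 = (12 − 12) − 0 = 0, and there is no ∂_3, so H_2 = 0.

H_0 = Z^2,  H_1 = Z^3 × Z/2,  H_2 = 0.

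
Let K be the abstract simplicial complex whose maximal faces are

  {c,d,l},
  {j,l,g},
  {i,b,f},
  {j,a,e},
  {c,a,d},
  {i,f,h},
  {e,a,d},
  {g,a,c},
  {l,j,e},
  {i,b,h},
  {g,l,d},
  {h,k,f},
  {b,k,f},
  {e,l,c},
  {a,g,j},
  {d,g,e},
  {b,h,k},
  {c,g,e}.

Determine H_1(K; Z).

H_1 ≅ Z/2.

Fix the vertex order a < b < c < d < e < f < g < h < i < j < k < l and write every simplex with vertices in increasing order. Then dim K = 2 and the simplices of K are:

  0-simplices (12): a, b, c, d, e, f, g, h, i, j, k, l
  1-simplices (27): ac, ad, ae, ag, aj, bf, bh, bi, bk, cd, ce, cg, cl, de, dg, dl, eg, ej, el, fh, fi, fk, gj, gl, hi, hk, jl
  2-simplices (18): acd, acg, ade, aej, agj, bfi, bfk, bhi, bhk, cdl, ceg, cel, deg, dgl, ejl, fhi, fhk, gjl

giving chain groups C_0 ≅ Z^12, C_1 ≅ Z^27, C_2 ≅ Z^18.

The boundary map ∂_1: C_1 → C_0 is given by ∂[p,q] = [q] − [p].
This gives a 12×27 integer matrix of rank 10; reducing to Smith normal form yields diagonal entries (1,1,1,1,1,1,1,1,1,1).

∂_2: C_2 → C_1 sends each 2-simplex [p,q,r] to [q,r] − [p,r] + [p,q]. For instance
  ∂deg = eg − dg + de,
  ∂ceg = eg − cg + ce.
This gives a 27×18 integer matrix of rank 17; reducing to Smith normal form yields diagonal entries (1,1,1,1,1,1,1,1,1,1,1,1,1,1,1,1,2).

From H_k ≅ ker(∂_k) / im(∂_{k+1}) we obtain:

  H_1: rank ker ∂_1 − rank ∂_2 = (27 − 10) − 17 = 0, and ∂_2 has invariant factor 2 > 1, so H_1 ≅ Z/2.

(K is a triangulation of the disjoint union of the real projective plane RP^2 and the 2-sphere S^2.)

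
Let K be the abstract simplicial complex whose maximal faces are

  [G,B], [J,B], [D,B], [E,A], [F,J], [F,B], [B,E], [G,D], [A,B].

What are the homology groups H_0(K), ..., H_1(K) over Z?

Order the vertices as A < B < D < E < F < G < J. Listing each simplex with vertices in this order, K has dimension 1 with simplices:

  0-simplices (7): A, B, D, E, F, G, J
  1-simplices (9): AB, AE, BD, BE, BF, BG, BJ, DG, FJ

so the chain groups are C_0 ≅ Z^7, C_1 ≅ Z^9.

The boundary map ∂_1: C_1 → C_0 maps an edge to its endpoints' difference, ∂[p,q] = q − p.
This gives a 7×9 integer matrix of rank 6; reducing to Smith normal form yields diagonal entries (1,1,1,1,1,1).

Reading off H_k = ker ∂_k / im ∂_{k+1}:

  H_0: rank C_0 − rank ∂_1 = 7 − 6 = 1, and the invariant factors of ∂_1 are all 1, so H_0 ≅ Z.
  H_1: rank ker ∂_1 − rank ∂_2 = (9 − 6) − 0 = 3, and there is no ∂_2, so H_1 ≅ Z^3.

H_0 = Z,  H_1 = Z^3.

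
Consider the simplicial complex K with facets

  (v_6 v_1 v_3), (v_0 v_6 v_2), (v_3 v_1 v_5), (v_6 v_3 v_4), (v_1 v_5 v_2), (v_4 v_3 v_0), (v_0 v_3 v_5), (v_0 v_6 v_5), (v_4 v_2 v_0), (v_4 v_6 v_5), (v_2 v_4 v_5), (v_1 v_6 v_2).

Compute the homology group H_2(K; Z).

K has 7 vertices, 18 edges, 12 triangles.
rank ∂_2 = 12, rank ∂_3 = 0 ⇒ b_2 = 12 − 12 − 0 = 0. So H_2 = 0.

H_2 ≅ 0.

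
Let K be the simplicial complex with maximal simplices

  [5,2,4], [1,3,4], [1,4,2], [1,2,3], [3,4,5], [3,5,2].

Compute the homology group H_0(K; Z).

Take the total order 1 < 2 < 3 < 4 < 5 on the vertex set. Then K (dimension 2) consists of the simplices:

  0-simplices (5): [1], [2], [3], [4], [5]
  1-simplices (9): [1,2], [1,3], [1,4], [2,3], [2,4], [2,5], [3,4], [3,5], [4,5]
  2-simplices (6): [1,2,3], [1,2,4], [1,3,4], [2,3,5], [2,4,5], [3,4,5]

giving chain groups C_0 ≅ Z^5, C_1 ≅ Z^9, C_2 ≅ Z^6.

Boundary ∂_1: C_1 → C_0 maps an edge to its endpoints' difference, ∂[p,q] = q − p. For instance
  ∂[2,3] = [3] − [2].
This gives a 5×9 integer matrix of rank 4; reducing to Smith normal form yields diagonal entries (1,1,1,1).

∂_2: C_2 → C_1 sends each 2-simplex [p,q,r] to [q,r] − [p,r] + [p,q]. For instance
  ∂[2,3,5] = [3,5] − [2,5] + [2,3],
  ∂[2,4,5] = [4,5] − [2,5] + [2,4].
The 9×6 boundary matrix has rank 5 and Smith normal form diag(1,1,1,1,1).

Now H_k = ker ∂_k / im ∂_{k+1}, so:

  H_0: rank C_0 − rank ∂_1 = 5 − 4 = 1, and the invariant factors of ∂_1 are all 1, so H_0 = Z.

H_0 = Z.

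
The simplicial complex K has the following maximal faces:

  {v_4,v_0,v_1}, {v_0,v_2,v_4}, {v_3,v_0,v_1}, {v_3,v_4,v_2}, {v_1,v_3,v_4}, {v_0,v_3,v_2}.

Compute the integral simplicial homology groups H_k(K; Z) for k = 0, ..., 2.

Order the vertices as v_0 < v_1 < v_2 < v_3 < v_4. Listing each simplex with vertices in this order, K has dimension 2 with simplices:

  0-simplices (5): [v_0], [v_1], [v_2], [v_3], [v_4]
  1-simplices (9): [v_0,v_1], [v_0,v_2], [v_0,v_3], [v_0,v_4], [v_1,v_3], [v_1,v_4], [v_2,v_3], [v_2,v_4], [v_3,v_4]
  2-simplices (6): [v_0,v_1,v_3], [v_0,v_1,v_4], [v_0,v_2,v_3], [v_0,v_2,v_4], [v_1,v_3,v_4], [v_2,v_3,v_4]

Hence C_0 ≅ Z^5, C_1 ≅ Z^9, C_2 ≅ Z^6.

The boundary map ∂_1: C_1 → C_0 maps an edge to its endpoints' difference, ∂[p,q] = q − p. For instance
  ∂[v_1,v_3] = [v_3] − [v_1].
The 5×9 boundary matrix has rank 4 and Smith normal form diag(1,1,1,1).

Boundary ∂_2: C_2 → C_1 acts by ∂[p,q,r] = [q,r] − [p,r] + [p,q]. For instance
  ∂[v_2,v_3,v_4] = [v_3,v_4] − [v_2,v_4] + [v_2,v_3],
  ∂[v_1,v_3,v_4] = [v_3,v_4] − [v_1,v_4] + [v_1,v_3].
As a 9×6 matrix over Z this has rank 5, with invariant factors (1,1,1,1,1).

Reading off H_k = ker ∂_k / im ∂_{k+1}:

  H_0: rank C_0 − rank ∂_1 = 5 − 4 = 1, and the invariant factors of ∂_1 are all 1, so H_0 ≅ Z.
  H_1: rank ker ∂_1 − rank ∂_2 = (9 − 4) − 5 = 0, and the invariant factors of ∂_2 are all 1, so H_1 ≅ 0.
  H_2: rank ker ∂_2 − rank ∂_3 = (6 − 5) − 0 = 1, and there is no ∂_3, so H_2 ≅ Z.

(K is a triangulation of the 2-sphere S^2.)

H_0 ≅ Z,  H_1 = 0,  H_2 ≅ Z.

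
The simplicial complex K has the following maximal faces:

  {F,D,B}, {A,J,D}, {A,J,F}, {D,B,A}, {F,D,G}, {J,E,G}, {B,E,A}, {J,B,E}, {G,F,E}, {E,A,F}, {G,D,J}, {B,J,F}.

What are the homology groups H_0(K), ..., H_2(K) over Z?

We work with the vertex ordering A < B < D < E < F < G < J. The simplices of K, each written with vertices in increasing order, are:

  0-simplices (7): A, B, D, E, F, G, J
  1-simplices (18): AB, AD, AE, AF, AJ, BD, BE, BF, BJ, DF, DG, DJ, EF, EG, EJ, FG, FJ, GJ
  2-simplices (12): ABD, ABE, ADJ, AEF, AFJ, BDF, BEJ, BFJ, DFG, DGJ, EFG, EGJ

giving chain groups C_0 ≅ Z^7, C_1 ≅ Z^18, C_2 ≅ Z^12.

∂_1: C_1 → C_0 is given by ∂[p,q] = [q] − [p]. For instance
  ∂AB = B − A.
This gives a 7×18 integer matrix of rank 6; reducing to Smith normal form yields diagonal entries (1,1,1,1,1,1).

∂_2: C_2 → C_1 sends each 2-simplex [p,q,r] to [q,r] − [p,r] + [p,q]. For instance
  ∂ABD = BD − AD + AB,
  ∂EGJ = GJ − EJ + EG.
As a 18×12 matrix over Z this has rank 12, with invariant factors (1,1,1,1,1,1,1,1,1,1,1,2).

From H_k ≅ ker(∂_k) / im(∂_{k+1}) we obtain:

  H_0: rank C_0 − rank ∂_1 = 7 − 6 = 1, and the invariant factors of ∂_1 are all 1, so H_0 ≅ Z.
  H_1: rank ker ∂_1 − rank ∂_2 = (18 − 6) − 12 = 0, and ∂_2 has invariant factor 2 > 1, so H_1 ≅ Z/2.
  H_2: rank ker ∂_2 − rank ∂_3 = (12 − 12) − 0 = 0, and there is no ∂_3, so H_2 ≅ 0.

H_0 ≅ Z,  H_1 ≅ Z/2,  H_2 = 0.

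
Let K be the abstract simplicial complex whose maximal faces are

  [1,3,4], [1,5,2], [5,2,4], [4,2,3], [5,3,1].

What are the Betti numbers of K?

Fix the vertex order 1 < 2 < 3 < 4 < 5 and write every simplex with vertices in increasing order. Then dim K = 2 and the simplices of K are:

  0-simplices (5): [1], [2], [3], [4], [5]
  1-simplices (10): [1,2], [1,3], [1,4], [1,5], [2,3], [2,4], [2,5], [3,4], [3,5], [4,5]
  2-simplices (5): [1,2,5], [1,3,4], [1,3,5], [2,3,4], [2,4,5]

Hence C_0 ≅ Z^5, C_1 ≅ Z^10, C_2 ≅ Z^5.

∂_1: C_1 → C_0 sends each edge [p,q] (with p < q) to q − p. For instance
  ∂[1,2] = [2] − [1].
The resulting 5×10 matrix has rank 4, and its Smith normal form has invariant factors (1,1,1,1).

Boundary ∂_2: C_2 → C_1 acts by ∂[p,q,r] = [q,r] − [p,r] + [p,q]. For instance
  ∂[1,2,5] = [2,5] − [1,5] + [1,2],
  ∂[1,3,4] = [3,4] − [1,4] + [1,3].
This gives a 10×5 integer matrix of rank 5; reducing to Smith normal form yields diagonal entries (1,1,1,1,1).

From H_k ≅ ker(∂_k) / im(∂_{k+1}) we obtain:

  H_0: rank C_0 − rank ∂_1 = 5 − 4 = 1, and the invariant factors of ∂_1 are all 1, so H_0 ≅ Z.
  H_1: rank ker ∂_1 − rank ∂_2 = (10 − 4) − 5 = 1, and the invariant factors of ∂_2 are all 1, so H_1 ≅ Z.
  H_2: rank ker ∂_2 − rank ∂_3 = (5 − 5) − 0 = 0, and there is no ∂_3, so H_2 ≅ 0.

As a check, the Euler characteristic is 5 − 10 + 5 = 0, which agrees with 1 − 1 + 0 = 0.

Hence the Betti numbers are b_0 = 1, b_1 = 1, b_2 = 0.

b_0 = 1, b_1 = 1, b_2 = 0.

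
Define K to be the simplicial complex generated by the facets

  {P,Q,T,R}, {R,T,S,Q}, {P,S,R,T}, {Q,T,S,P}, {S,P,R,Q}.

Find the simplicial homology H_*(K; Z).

H_0 ≅ Z,  H_1 = 0,  H_2 = 0,  H_3 ≅ Z.

Fix the vertex order P < Q < R < S < T and write every simplex with vertices in increasing order. Then dim K = 3 and the simplices of K are:

  0-simplices (5): P, Q, R, S, T
  1-simplices (10): PQ, PR, PS, PT, QR, QS, QT, RS, RT, ST
  2-simplices (10): PQR, PQS, PQT, PRS, PRT, PST, QRS, QRT, QST, RST
  3-simplices (5): PQRS, PQRT, PQST, PRST, QRST

giving chain groups C_0 ≅ Z^5, C_1 ≅ Z^10, C_2 ≅ Z^10, C_3 ≅ Z^5.

∂_1: C_1 → C_0 is given by ∂[p,q] = [q] − [p].
This gives a 5×10 integer matrix of rank 4; reducing to Smith normal form yields diagonal entries (1,1,1,1).

∂_2: C_2 → C_1 sends each 2-simplex [p,q,r] to [q,r] − [p,r] + [p,q]. For instance
  ∂PQR = QR − PR + PQ,
  ∂PQT = QT − PT + PQ.
The resulting 10×10 matrix has rank 6, and its Smith normal form has invariant factors (1,1,1,1,1,1).

Boundary ∂_3: C_3 → C_2 sends each 3-simplex σ to the alternating sum Σ_i (−1)^i (σ with its i-th vertex removed). For instance
  ∂QRST = RST − QST + QRT − QRS,
  ∂PQRS = QRS − PRS + PQS − PQR.
The resulting 10×5 matrix has rank 4, and its Smith normal form has invariant factors (1,1,1,1).

Computing H_k = (kernel of ∂_k) / (image of ∂_{k+1}):

  H_0: rank C_0 − rank ∂_1 = 5 − 4 = 1, and the invariant factors of ∂_1 are all 1, so H_0 = Z.
  H_1: rank ker ∂_1 − rank ∂_2 = (10 − 4) − 6 = 0, and the invariant factors of ∂_2 are all 1, so H_1 = 0.
  H_2: rank ker ∂_2 − rank ∂_3 = (10 − 6) − 4 = 0, and the invariant factors of ∂_3 are all 1, so H_2 = 0.
  H_3: rank ker ∂_3 − rank ∂_4 = (5 − 4) − 0 = 1, and there is no ∂_4, so H_3 = Z.

As a check, the Euler characteristic is 5 − 10 + 10 − 5 = 0, which agrees with 1 − 0 + 0 − 1 = 0.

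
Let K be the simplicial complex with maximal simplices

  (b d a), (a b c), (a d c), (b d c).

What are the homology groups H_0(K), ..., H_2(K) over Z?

Take the total order a < b < c < d on the vertex set. Then K (dimension 2) consists of the simplices:

  0-simplices (4): a, b, c, d
  1-simplices (6): ab, ac, ad, bc, bd, cd
  2-simplices (4): abc, abd, acd, bcd

giving chain groups C_0 ≅ Z^4, C_1 ≅ Z^6, C_2 ≅ Z^4.

Boundary ∂_1: C_1 → C_0 is given by ∂[p,q] = [q] − [p]. For instance
  ∂ad = d − a.
As a 4×6 matrix over Z this has rank 3, with invariant factors (1,1,1).

Boundary ∂_2: C_2 → C_1 maps a triangle to the signed sum of its edges. For instance
  ∂acd = cd − ad + ac,
  ∂abd = bd − ad + ab.
As a 6×4 matrix over Z this has rank 3, with invariant factors (1,1,1).

From H_k ≅ ker(∂_k) / im(∂_{k+1}) we obtain:

  H_0: rank C_0 − rank ∂_1 = 4 − 3 = 1, and the invariant factors of ∂_1 are all 1, so H_0 = Z.
  H_1: rank ker ∂_1 − rank ∂_2 = (6 − 3) − 3 = 0, and the invariant factors of ∂_2 are all 1, so H_1 = 0.
  H_2: rank ker ∂_2 − rank ∂_3 = (4 − 3) − 0 = 1, and there is no ∂_3, so H_2 = Z.

H_0 ≅ Z,  H_1 = 0,  H_2 ≅ Z.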